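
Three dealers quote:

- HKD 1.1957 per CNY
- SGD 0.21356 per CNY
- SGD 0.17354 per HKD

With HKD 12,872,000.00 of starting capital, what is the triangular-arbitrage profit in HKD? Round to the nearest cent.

Profitable loop is HKD → CNY → SGD → HKD:
HKD 12,872,000.00 ÷ 1.1957 = CNY 10,765,242.12
CNY 10,765,242.12 × 0.21356 = SGD 2,299,025.11
SGD 2,299,025.11 ÷ 0.17354 = HKD 13,247,810.92
Profit = HKD 13,247,810.92 − HKD 12,872,000.00

Profit: HKD 375,810.92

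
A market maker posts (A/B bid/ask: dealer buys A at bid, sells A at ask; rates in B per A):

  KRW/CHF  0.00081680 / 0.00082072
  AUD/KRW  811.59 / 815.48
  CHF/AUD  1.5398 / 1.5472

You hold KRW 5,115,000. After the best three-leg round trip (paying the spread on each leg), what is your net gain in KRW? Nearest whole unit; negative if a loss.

Best loop KRW → CHF → AUD → KRW:
KRW 5,115,000 × 0.00081680 (sell KRW at bid) = CHF 4,177.93
CHF 4,177.93 × 1.5398 (sell CHF at bid) = AUD 6,433.18
AUD 6,433.18 × 811.59 (sell AUD at bid) = KRW 5,221,104

Net profit: KRW 106,104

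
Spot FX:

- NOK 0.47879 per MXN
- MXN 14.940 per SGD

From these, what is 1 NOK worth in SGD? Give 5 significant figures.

NOK/SGD = 0.13980

1 NOK ÷ 0.47879 = 2.0886 MXN
2.0886 MXN ÷ 14.940 = 0.139799 SGD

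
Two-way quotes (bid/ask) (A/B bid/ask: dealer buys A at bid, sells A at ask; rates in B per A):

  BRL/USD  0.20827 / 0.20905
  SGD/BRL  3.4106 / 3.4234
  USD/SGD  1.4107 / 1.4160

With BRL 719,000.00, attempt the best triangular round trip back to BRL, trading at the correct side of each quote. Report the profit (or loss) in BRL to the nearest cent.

Best loop BRL → USD → SGD → BRL:
BRL 719,000.00 × 0.20827 (sell BRL at bid) = USD 149,746.13
USD 149,746.13 × 1.4107 (sell USD at bid) = SGD 211,246.87
SGD 211,246.87 × 3.4106 (sell SGD at bid) = BRL 720,478.56

Net profit: BRL 1,478.56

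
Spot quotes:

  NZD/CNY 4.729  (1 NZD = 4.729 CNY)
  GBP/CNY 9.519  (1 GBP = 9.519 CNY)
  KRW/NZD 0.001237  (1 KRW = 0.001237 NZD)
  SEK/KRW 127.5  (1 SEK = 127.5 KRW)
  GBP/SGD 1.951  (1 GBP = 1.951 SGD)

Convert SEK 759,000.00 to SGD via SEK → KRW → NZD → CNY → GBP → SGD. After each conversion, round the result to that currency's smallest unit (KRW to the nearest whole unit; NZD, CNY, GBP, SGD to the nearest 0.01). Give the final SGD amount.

SEK 759,000.00 × 127.5 = KRW 96,772,500
KRW 96,772,500 × 0.001237 = NZD 119,707.58
NZD 119,707.58 × 4.729 = CNY 566,097.15
CNY 566,097.15 ÷ 9.519 = GBP 59,470.23
GBP 59,470.23 × 1.951 = SGD 116,026.42

SGD 116,026.42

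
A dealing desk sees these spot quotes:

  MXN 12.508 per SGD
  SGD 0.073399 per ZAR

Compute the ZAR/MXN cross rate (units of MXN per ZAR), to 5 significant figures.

ZAR/MXN = 0.91807

1 ZAR × 0.073399 = 0.073399 SGD
0.073399 SGD × 12.508 = 0.918075 MXN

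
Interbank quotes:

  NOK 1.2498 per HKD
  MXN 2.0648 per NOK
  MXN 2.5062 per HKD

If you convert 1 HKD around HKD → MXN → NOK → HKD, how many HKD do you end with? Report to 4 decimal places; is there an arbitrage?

0.9712 (arbitrage exists)

Around HKD → MXN → NOK → HKD: 1 × 2.5062 ÷ 2.0648 ÷ 1.2498 = 0.971174
Product < 1; profitable direction is HKD → NOK → MXN → HKD.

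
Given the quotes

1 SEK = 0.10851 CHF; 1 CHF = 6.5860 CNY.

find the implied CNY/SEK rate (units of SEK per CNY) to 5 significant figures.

1 CNY ÷ 6.5860 = 0.151837 CHF
0.151837 CHF ÷ 0.10851 = 1.39929 SEK

CNY/SEK = 1.3993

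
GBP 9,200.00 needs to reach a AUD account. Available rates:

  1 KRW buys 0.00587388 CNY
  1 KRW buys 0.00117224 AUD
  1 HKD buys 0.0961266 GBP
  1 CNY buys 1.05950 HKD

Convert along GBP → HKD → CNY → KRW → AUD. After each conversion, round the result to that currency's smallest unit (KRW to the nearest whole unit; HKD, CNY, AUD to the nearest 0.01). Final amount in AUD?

GBP 9,200.00 ÷ 0.0961266 = HKD 95,707.12
HKD 95,707.12 ÷ 1.05950 = CNY 90,332.35
CNY 90,332.35 ÷ 0.00587388 = KRW 15,378,651
KRW 15,378,651 × 0.00117224 = AUD 18,027.47

AUD 18,027.47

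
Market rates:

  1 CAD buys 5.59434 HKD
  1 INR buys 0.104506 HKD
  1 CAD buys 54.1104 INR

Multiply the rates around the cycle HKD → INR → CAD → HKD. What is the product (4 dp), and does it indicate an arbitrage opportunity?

Around HKD → INR → CAD → HKD: 1 ÷ 0.104506 ÷ 54.1104 × 5.59434 = 0.989297
Product < 1; profitable direction is HKD → CAD → INR → HKD.

0.9893 (arbitrage exists)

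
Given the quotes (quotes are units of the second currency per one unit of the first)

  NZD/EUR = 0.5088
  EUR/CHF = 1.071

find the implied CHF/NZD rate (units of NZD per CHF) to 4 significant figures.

1 CHF ÷ 1.071 = 0.933707 EUR
0.933707 EUR ÷ 0.5088 = 1.83512 NZD

CHF/NZD = 1.835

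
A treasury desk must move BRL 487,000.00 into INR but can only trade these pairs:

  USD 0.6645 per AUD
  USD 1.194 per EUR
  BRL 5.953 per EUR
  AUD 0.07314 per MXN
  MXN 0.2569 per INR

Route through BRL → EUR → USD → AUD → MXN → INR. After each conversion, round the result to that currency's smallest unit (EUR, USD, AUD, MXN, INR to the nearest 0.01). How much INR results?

BRL 487,000.00 ÷ 5.953 = EUR 81,807.49
EUR 81,807.49 × 1.194 = USD 97,678.14
USD 97,678.14 ÷ 0.6645 = AUD 146,994.94
AUD 146,994.94 ÷ 0.07314 = MXN 2,009,774.95
MXN 2,009,774.95 ÷ 0.2569 = INR 7,823,180.03

INR 7,823,180.03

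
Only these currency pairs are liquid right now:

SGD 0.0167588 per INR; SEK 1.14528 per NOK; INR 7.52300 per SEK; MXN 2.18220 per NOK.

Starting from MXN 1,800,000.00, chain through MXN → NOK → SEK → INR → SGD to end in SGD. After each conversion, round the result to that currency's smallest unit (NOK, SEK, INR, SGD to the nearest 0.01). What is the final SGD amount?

MXN 1,800,000.00 ÷ 2.18220 = NOK 824,855.65
NOK 824,855.65 × 1.14528 = SEK 944,690.68
SEK 944,690.68 × 7.52300 = INR 7,106,907.99
INR 7,106,907.99 × 0.0167588 = SGD 119,103.25

SGD 119,103.25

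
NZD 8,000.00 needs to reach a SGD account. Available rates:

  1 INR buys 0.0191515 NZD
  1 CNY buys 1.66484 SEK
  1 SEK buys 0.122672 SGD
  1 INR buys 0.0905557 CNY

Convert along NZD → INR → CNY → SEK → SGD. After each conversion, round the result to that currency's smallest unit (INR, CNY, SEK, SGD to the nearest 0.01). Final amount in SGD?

NZD 8,000.00 ÷ 0.0191515 = INR 417,721.85
INR 417,721.85 × 0.0905557 = CNY 37,827.09
CNY 37,827.09 × 1.66484 = SEK 62,976.05
SEK 62,976.05 × 0.122672 = SGD 7,725.40

SGD 7,725.40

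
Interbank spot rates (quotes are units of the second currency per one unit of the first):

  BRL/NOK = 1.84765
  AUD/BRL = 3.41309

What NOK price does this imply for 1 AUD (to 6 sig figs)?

AUD/NOK = 6.30620

1 AUD × 3.41309 = 3.41309 BRL
3.41309 BRL × 1.84765 = 6.3062 NOK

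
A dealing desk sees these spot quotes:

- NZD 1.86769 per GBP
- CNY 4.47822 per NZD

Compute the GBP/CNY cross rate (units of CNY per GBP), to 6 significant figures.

1 GBP × 1.86769 = 1.86769 NZD
1.86769 NZD × 4.47822 = 8.36393 CNY

GBP/CNY = 8.36393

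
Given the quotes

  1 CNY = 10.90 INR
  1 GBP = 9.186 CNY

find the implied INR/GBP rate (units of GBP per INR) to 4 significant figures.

INR/GBP = 0.009987

1 INR ÷ 10.90 = 0.0917431 CNY
0.0917431 CNY ÷ 9.186 = 0.00998728 GBP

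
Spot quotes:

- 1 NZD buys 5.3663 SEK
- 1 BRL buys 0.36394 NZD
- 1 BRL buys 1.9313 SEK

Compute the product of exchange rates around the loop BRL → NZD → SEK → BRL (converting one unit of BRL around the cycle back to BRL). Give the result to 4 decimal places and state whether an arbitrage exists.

Around BRL → NZD → SEK → BRL: 1 × 0.36394 × 5.3663 ÷ 1.9313 = 1.011242
Product > 1; profitable direction is BRL → NZD → SEK → BRL.

1.0112 (arbitrage exists)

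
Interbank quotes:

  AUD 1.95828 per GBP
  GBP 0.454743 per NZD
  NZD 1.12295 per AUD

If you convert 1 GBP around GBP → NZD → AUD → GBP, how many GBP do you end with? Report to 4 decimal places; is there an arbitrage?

Around GBP → NZD → AUD → GBP: 1 ÷ 0.454743 ÷ 1.12295 ÷ 1.95828 = 0.999997
Product ≈ 1 (deviation 0.000%, within rounding noise).

1.0000 (no arbitrage)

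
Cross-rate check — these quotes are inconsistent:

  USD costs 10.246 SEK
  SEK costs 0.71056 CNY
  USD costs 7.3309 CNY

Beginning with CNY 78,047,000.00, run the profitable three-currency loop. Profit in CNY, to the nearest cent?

Profitable loop is CNY → SEK → USD → CNY:
CNY 78,047,000.00 ÷ 0.71056 = SEK 109,838,718.76
SEK 109,838,718.76 ÷ 10.246 = USD 10,720,156.04
USD 10,720,156.04 × 7.3309 = CNY 78,588,391.89
Profit = CNY 78,588,391.89 − CNY 78,047,000.00

Profit: CNY 541,391.89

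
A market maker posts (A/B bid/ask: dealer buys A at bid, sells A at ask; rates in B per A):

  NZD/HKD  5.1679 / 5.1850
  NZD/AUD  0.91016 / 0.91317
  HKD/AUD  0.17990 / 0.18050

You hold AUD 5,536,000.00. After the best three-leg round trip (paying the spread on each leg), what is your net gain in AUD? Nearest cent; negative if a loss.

Net profit: AUD 100,243.02

Best loop AUD → NZD → HKD → AUD:
AUD 5,536,000.00 ÷ 0.91317 (buy NZD at ask) = NZD 6,062,398.02
NZD 6,062,398.02 × 5.1679 (sell NZD at bid) = HKD 31,329,866.73
HKD 31,329,866.73 × 0.17990 (sell HKD at bid) = AUD 5,636,243.02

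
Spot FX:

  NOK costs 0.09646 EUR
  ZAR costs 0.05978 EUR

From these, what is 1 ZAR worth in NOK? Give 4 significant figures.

ZAR/NOK = 0.6197

1 ZAR × 0.05978 = 0.05978 EUR
0.05978 EUR ÷ 0.09646 = 0.619739 NOK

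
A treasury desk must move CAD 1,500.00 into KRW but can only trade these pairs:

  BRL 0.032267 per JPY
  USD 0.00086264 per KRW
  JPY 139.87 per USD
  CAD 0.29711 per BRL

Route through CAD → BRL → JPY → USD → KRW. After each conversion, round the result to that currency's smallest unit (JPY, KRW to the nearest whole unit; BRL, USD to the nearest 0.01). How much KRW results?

CAD 1,500.00 ÷ 0.29711 = BRL 5,048.64
BRL 5,048.64 ÷ 0.032267 = JPY 156,464
JPY 156,464 ÷ 139.87 = USD 1,118.64
USD 1,118.64 ÷ 0.00086264 = KRW 1,296,763

KRW 1,296,763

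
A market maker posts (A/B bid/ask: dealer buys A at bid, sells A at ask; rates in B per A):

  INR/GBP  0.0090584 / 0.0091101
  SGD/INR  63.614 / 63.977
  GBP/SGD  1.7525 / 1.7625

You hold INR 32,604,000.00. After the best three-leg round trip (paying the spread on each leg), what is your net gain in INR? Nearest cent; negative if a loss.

Net profit: INR 321,555.43

Best loop INR → GBP → SGD → INR:
INR 32,604,000.00 × 0.0090584 (sell INR at bid) = GBP 295,340.07
GBP 295,340.07 × 1.7525 (sell GBP at bid) = SGD 517,583.48
SGD 517,583.48 × 63.614 (sell SGD at bid) = INR 32,925,555.43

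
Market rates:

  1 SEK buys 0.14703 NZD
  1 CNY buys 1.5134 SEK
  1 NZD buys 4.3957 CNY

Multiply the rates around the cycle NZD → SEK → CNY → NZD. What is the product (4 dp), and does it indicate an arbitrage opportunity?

1.0224 (arbitrage exists)

Around NZD → SEK → CNY → NZD: 1 ÷ 0.14703 ÷ 1.5134 ÷ 4.3957 = 1.022380
Product > 1; profitable direction is NZD → SEK → CNY → NZD.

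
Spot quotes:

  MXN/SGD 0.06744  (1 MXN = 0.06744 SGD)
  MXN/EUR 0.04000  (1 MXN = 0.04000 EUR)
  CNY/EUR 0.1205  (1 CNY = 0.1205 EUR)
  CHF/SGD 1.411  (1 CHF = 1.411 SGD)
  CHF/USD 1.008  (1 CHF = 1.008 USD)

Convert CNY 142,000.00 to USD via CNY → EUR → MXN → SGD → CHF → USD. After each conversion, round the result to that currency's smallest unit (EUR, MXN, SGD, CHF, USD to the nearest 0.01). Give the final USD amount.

CNY 142,000.00 × 0.1205 = EUR 17,111.00
EUR 17,111.00 ÷ 0.04000 = MXN 427,775.00
MXN 427,775.00 × 0.06744 = SGD 28,849.15
SGD 28,849.15 ÷ 1.411 = CHF 20,445.89
CHF 20,445.89 × 1.008 = USD 20,609.46

USD 20,609.46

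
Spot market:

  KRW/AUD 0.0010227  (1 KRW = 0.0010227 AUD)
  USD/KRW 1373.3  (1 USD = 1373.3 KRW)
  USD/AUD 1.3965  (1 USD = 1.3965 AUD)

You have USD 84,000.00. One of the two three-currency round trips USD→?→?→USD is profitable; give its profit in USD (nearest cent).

Profitable loop is USD → KRW → AUD → USD:
USD 84,000.00 × 1373.3 = KRW 115,357,200
KRW 115,357,200 × 0.0010227 = AUD 117,975.81
AUD 117,975.81 ÷ 1.3965 = USD 84,479.63
Profit = USD 84,479.63 − USD 84,000.00

Profit: USD 479.63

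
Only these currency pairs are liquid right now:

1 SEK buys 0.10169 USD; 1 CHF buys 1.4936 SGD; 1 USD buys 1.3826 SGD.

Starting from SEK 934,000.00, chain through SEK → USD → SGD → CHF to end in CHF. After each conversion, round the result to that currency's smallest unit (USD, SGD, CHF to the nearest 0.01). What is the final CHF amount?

CHF 87,919.94

SEK 934,000.00 × 0.10169 = USD 94,978.46
USD 94,978.46 × 1.3826 = SGD 131,317.22
SGD 131,317.22 ÷ 1.4936 = CHF 87,919.94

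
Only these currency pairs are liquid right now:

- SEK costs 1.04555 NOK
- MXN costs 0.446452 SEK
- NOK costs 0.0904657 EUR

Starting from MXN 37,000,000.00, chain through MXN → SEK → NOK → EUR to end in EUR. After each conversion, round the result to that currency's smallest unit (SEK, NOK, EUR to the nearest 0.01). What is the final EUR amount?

MXN 37,000,000.00 × 0.446452 = SEK 16,518,724.00
SEK 16,518,724.00 × 1.04555 = NOK 17,271,151.88
NOK 17,271,151.88 × 0.0904657 = EUR 1,562,446.84

EUR 1,562,446.84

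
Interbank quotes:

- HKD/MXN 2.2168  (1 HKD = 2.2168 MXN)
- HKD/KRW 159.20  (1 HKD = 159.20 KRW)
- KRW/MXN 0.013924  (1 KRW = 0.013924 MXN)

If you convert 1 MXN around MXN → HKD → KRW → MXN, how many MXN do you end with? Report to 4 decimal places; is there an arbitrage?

Around MXN → HKD → KRW → MXN: 1 ÷ 2.2168 × 159.20 × 0.013924 = 0.999955
Product ≈ 1 (deviation 0.004%, within rounding noise).

1.0000 (no arbitrage)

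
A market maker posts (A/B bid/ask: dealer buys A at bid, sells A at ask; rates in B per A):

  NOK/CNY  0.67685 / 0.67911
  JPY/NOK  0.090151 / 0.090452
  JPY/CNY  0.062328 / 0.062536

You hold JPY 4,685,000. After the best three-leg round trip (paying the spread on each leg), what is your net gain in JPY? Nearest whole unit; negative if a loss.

Best loop JPY → CNY → NOK → JPY:
JPY 4,685,000 × 0.062328 (sell JPY at bid) = CNY 292,006.68
CNY 292,006.68 ÷ 0.67911 (buy NOK at ask) = NOK 429,984.36
NOK 429,984.36 ÷ 0.090452 (buy JPY at ask) = JPY 4,753,730

Net profit: JPY 68,730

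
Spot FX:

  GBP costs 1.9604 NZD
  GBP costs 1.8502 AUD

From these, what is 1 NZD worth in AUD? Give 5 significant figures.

1 NZD ÷ 1.9604 = 0.5101 GBP
0.5101 GBP × 1.8502 = 0.943787 AUD

NZD/AUD = 0.94379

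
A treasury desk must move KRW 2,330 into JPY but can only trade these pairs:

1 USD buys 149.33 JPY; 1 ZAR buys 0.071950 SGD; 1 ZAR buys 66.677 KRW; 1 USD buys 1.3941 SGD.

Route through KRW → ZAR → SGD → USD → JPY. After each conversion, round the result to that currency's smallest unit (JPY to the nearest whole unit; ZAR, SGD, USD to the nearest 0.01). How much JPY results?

KRW 2,330 ÷ 66.677 = ZAR 34.94
ZAR 34.94 × 0.071950 = SGD 2.51
SGD 2.51 ÷ 1.3941 = USD 1.80
USD 1.80 × 149.33 = JPY 269

JPY 269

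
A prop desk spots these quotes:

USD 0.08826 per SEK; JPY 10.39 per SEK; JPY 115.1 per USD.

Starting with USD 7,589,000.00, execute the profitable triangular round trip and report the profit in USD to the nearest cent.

Profitable loop is USD → SEK → JPY → USD:
USD 7,589,000.00 ÷ 0.08826 = SEK 85,984,590.98
SEK 85,984,590.98 × 10.39 = JPY 893,379,900
JPY 893,379,900 ÷ 115.1 = USD 7,761,771.51
Profit = USD 7,761,771.51 − USD 7,589,000.00

Profit: USD 172,771.51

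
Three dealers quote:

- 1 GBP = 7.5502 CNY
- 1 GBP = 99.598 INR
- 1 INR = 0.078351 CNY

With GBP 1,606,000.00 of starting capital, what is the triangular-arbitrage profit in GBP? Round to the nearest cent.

Profit: GBP 53,901.23

Profitable loop is GBP → INR → CNY → GBP:
GBP 1,606,000.00 × 99.598 = INR 159,954,388.00
INR 159,954,388.00 × 0.078351 = CNY 12,532,586.25
CNY 12,532,586.25 ÷ 7.5502 = GBP 1,659,901.23
Profit = GBP 1,659,901.23 − GBP 1,606,000.00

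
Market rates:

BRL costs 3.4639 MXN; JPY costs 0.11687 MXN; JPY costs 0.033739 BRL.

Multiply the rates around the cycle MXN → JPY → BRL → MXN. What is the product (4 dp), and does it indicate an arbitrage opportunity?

Around MXN → JPY → BRL → MXN: 1 ÷ 0.11687 × 0.033739 × 3.4639 = 0.999987
Product ≈ 1 (deviation 0.001%, within rounding noise).

1.0000 (no arbitrage)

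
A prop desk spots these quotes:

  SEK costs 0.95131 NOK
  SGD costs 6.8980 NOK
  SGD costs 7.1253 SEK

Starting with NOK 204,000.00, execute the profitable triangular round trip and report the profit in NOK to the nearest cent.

Profitable loop is NOK → SEK → SGD → NOK:
NOK 204,000.00 ÷ 0.95131 = SEK 214,441.14
SEK 214,441.14 ÷ 7.1253 = SGD 30,095.73
SGD 30,095.73 × 6.8980 = NOK 207,600.38
Profit = NOK 207,600.38 − NOK 204,000.00

Profit: NOK 3,600.38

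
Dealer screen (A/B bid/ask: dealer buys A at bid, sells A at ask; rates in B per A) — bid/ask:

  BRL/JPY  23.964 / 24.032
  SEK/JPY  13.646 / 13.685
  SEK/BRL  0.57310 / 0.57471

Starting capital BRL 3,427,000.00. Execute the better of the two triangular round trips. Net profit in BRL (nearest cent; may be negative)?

Best loop BRL → JPY → SEK → BRL:
BRL 3,427,000.00 × 23.964 (sell BRL at bid) = JPY 82,124,628
JPY 82,124,628 ÷ 13.685 (buy SEK at ask) = SEK 6,001,068.91
SEK 6,001,068.91 × 0.57310 (sell SEK at bid) = BRL 3,439,212.59

Net profit: BRL 12,212.59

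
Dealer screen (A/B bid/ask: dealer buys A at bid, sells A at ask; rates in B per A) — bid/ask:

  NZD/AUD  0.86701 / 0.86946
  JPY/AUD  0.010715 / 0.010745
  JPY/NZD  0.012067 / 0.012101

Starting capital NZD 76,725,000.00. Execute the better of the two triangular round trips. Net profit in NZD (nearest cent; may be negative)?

Best loop NZD → JPY → AUD → NZD:
NZD 76,725,000.00 ÷ 0.012101 (buy JPY at ask) = JPY 6,340,385,092
JPY 6,340,385,092 × 0.010715 (sell JPY at bid) = AUD 67,937,226.26
AUD 67,937,226.26 ÷ 0.86946 (buy NZD at ask) = NZD 78,137,264.81

Net profit: NZD 1,412,264.81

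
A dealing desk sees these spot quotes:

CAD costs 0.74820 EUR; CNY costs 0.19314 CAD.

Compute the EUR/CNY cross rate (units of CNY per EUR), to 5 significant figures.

1 EUR ÷ 0.74820 = 1.33654 CAD
1.33654 CAD ÷ 0.19314 = 6.92006 CNY

EUR/CNY = 6.9201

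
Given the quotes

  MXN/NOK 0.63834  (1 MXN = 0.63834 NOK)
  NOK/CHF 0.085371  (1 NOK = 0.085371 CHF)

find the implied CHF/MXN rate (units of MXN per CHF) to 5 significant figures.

1 CHF ÷ 0.085371 = 11.7136 NOK
11.7136 NOK ÷ 0.63834 = 18.3501 MXN

CHF/MXN = 18.350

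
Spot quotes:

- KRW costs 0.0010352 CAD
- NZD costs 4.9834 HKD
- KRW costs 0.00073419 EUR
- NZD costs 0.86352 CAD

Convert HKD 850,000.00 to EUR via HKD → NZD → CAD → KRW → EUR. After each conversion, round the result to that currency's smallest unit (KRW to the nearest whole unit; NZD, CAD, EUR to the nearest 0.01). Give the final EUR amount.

EUR 104,459.94

HKD 850,000.00 ÷ 4.9834 = NZD 170,566.28
NZD 170,566.28 × 0.86352 = CAD 147,287.39
CAD 147,287.39 ÷ 0.0010352 = KRW 142,279,163
KRW 142,279,163 × 0.00073419 = EUR 104,459.94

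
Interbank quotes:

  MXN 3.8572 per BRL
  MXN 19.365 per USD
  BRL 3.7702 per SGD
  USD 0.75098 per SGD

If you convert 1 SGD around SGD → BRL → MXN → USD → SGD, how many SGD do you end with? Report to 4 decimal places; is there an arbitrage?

1.0000 (no arbitrage)

Around SGD → BRL → MXN → USD → SGD: 1 × 3.7702 × 3.8572 ÷ 19.365 ÷ 0.75098 = 0.999979
Product ≈ 1 (deviation 0.002%, within rounding noise).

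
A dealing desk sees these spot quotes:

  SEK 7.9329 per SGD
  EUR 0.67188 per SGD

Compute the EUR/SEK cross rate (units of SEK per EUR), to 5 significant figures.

1 EUR ÷ 0.67188 = 1.48836 SGD
1.48836 SGD × 7.9329 = 11.807 SEK

EUR/SEK = 11.807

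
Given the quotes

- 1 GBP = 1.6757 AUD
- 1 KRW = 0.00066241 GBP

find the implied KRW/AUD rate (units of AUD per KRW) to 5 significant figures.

1 KRW × 0.00066241 = 0.00066241 GBP
0.00066241 GBP × 1.6757 = 0.00111 AUD

KRW/AUD = 0.0011100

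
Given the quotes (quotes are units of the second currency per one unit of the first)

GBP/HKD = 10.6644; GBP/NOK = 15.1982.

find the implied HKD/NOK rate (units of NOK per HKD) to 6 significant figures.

1 HKD ÷ 10.6644 = 0.0937699 GBP
0.0937699 GBP × 15.1982 = 1.42513 NOK

HKD/NOK = 1.42513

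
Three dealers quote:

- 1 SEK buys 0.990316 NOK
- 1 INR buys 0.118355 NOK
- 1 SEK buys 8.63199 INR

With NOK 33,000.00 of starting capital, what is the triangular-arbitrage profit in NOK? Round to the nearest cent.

Profitable loop is NOK → SEK → INR → NOK:
NOK 33,000.00 ÷ 0.990316 = SEK 33,322.70
SEK 33,322.70 × 8.63199 = INR 287,641.19
INR 287,641.19 × 0.118355 = NOK 34,043.77
Profit = NOK 34,043.77 − NOK 33,000.00

Profit: NOK 1,043.77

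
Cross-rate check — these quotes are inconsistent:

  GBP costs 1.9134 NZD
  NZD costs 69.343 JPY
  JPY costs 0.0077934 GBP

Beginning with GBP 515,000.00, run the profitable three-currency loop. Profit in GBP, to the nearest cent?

Profit: GBP 17,528.18

Profitable loop is GBP → NZD → JPY → GBP:
GBP 515,000.00 × 1.9134 = NZD 985,401.00
NZD 985,401.00 × 69.343 = JPY 68,330,662
JPY 68,330,662 × 0.0077934 = GBP 532,528.18
Profit = GBP 532,528.18 − GBP 515,000.00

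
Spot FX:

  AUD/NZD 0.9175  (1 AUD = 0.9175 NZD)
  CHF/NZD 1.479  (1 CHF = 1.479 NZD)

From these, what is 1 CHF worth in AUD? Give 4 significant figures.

1 CHF × 1.479 = 1.479 NZD
1.479 NZD ÷ 0.9175 = 1.61199 AUD

CHF/AUD = 1.612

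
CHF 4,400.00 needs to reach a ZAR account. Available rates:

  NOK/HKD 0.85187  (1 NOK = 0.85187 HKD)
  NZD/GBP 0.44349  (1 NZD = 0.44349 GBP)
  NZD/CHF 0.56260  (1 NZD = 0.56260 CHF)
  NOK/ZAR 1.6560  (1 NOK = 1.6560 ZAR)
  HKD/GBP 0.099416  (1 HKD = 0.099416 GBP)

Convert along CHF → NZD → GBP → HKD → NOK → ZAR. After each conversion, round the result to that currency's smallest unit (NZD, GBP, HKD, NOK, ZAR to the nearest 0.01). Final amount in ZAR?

CHF 4,400.00 ÷ 0.56260 = NZD 7,820.83
NZD 7,820.83 × 0.44349 = GBP 3,468.46
GBP 3,468.46 ÷ 0.099416 = HKD 34,888.35
HKD 34,888.35 ÷ 0.85187 = NOK 40,955.02
NOK 40,955.02 × 1.6560 = ZAR 67,821.51

ZAR 67,821.51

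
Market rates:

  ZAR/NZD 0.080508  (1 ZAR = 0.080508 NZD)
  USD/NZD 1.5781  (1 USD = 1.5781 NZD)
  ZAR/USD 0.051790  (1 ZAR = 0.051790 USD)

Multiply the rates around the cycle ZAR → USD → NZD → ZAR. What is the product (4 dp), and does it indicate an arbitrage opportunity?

Around ZAR → USD → NZD → ZAR: 1 × 0.051790 × 1.5781 ÷ 0.080508 = 1.015176
Product > 1; profitable direction is ZAR → USD → NZD → ZAR.

1.0152 (arbitrage exists)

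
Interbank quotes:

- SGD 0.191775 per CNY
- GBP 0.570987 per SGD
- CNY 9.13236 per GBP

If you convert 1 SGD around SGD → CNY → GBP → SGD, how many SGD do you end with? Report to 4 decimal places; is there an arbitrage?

1.0000 (no arbitrage)

Around SGD → CNY → GBP → SGD: 1 ÷ 0.191775 ÷ 9.13236 ÷ 0.570987 = 0.999997
Product ≈ 1 (deviation 0.000%, within rounding noise).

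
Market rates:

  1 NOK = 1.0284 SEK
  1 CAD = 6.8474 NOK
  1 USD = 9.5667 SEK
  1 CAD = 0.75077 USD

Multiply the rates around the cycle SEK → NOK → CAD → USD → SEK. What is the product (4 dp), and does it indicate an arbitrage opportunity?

Around SEK → NOK → CAD → USD → SEK: 1 ÷ 1.0284 ÷ 6.8474 × 0.75077 × 9.5667 = 1.019956
Product > 1; profitable direction is SEK → NOK → CAD → USD → SEK.

1.0200 (arbitrage exists)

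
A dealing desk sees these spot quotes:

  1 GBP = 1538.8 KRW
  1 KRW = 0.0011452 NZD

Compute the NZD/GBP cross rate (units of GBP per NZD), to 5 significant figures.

1 NZD ÷ 0.0011452 = 873.21 KRW
873.21 KRW ÷ 1538.8 = 0.567462 GBP

NZD/GBP = 0.56746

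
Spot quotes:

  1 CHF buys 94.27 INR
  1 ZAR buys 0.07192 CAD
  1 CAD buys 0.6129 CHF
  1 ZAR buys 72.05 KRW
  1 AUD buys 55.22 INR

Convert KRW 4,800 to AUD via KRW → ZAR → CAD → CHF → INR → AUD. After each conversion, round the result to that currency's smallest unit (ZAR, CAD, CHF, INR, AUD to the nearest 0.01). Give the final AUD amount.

AUD 5.02

KRW 4,800 ÷ 72.05 = ZAR 66.62
ZAR 66.62 × 0.07192 = CAD 4.79
CAD 4.79 × 0.6129 = CHF 2.94
CHF 2.94 × 94.27 = INR 277.15
INR 277.15 ÷ 55.22 = AUD 5.02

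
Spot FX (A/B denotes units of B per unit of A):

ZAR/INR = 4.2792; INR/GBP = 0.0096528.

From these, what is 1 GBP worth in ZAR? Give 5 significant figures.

1 GBP ÷ 0.0096528 = 103.597 INR
103.597 INR ÷ 4.2792 = 24.2094 ZAR

GBP/ZAR = 24.209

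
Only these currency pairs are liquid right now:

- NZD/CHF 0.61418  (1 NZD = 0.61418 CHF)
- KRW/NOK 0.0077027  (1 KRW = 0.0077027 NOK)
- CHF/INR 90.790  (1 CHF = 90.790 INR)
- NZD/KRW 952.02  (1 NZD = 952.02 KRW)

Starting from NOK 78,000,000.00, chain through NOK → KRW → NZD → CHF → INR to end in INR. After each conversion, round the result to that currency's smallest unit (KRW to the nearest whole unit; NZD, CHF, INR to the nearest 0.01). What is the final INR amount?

INR 593,115,445.04

NOK 78,000,000.00 ÷ 0.0077027 = KRW 10,126,319,343
KRW 10,126,319,343 ÷ 952.02 = NZD 10,636,666.61
NZD 10,636,666.61 × 0.61418 = CHF 6,532,827.90
CHF 6,532,827.90 × 90.790 = INR 593,115,445.04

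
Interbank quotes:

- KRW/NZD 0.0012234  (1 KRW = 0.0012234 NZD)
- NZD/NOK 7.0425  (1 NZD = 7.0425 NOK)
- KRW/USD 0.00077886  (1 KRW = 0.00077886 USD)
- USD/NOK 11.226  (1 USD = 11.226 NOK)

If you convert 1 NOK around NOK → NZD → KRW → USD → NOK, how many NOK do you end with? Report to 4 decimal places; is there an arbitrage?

Around NOK → NZD → KRW → USD → NOK: 1 ÷ 7.0425 ÷ 0.0012234 × 0.00077886 × 11.226 = 1.014820
Product > 1; profitable direction is NOK → NZD → KRW → USD → NOK.

1.0148 (arbitrage exists)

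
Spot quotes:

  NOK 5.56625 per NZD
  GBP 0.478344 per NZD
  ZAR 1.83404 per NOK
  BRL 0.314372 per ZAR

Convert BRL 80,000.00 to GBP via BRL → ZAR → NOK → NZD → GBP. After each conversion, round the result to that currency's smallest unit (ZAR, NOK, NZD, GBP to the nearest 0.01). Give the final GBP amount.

GBP 11,923.81

BRL 80,000.00 ÷ 0.314372 = ZAR 254,475.59
ZAR 254,475.59 ÷ 1.83404 = NOK 138,751.38
NOK 138,751.38 ÷ 5.56625 = NZD 24,927.26
NZD 24,927.26 × 0.478344 = GBP 11,923.81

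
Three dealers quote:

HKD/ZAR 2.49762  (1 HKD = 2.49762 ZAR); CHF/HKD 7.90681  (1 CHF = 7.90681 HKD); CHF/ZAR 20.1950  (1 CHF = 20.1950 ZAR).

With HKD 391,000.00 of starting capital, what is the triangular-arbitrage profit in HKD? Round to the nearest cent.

Profitable loop is HKD → CHF → ZAR → HKD:
HKD 391,000.00 ÷ 7.90681 = CHF 49,451.04
CHF 49,451.04 × 20.1950 = ZAR 998,663.81
ZAR 998,663.81 ÷ 2.49762 = HKD 399,846.18
Profit = HKD 399,846.18 − HKD 391,000.00

Profit: HKD 8,846.18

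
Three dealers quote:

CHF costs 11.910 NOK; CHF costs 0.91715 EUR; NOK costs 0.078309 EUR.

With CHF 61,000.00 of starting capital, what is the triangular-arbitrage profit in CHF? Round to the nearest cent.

Profitable loop is CHF → NOK → EUR → CHF:
CHF 61,000.00 × 11.910 = NOK 726,510.00
NOK 726,510.00 × 0.078309 = EUR 56,892.27
EUR 56,892.27 ÷ 0.91715 = CHF 62,031.59
Profit = CHF 62,031.59 − CHF 61,000.00

Profit: CHF 1,031.59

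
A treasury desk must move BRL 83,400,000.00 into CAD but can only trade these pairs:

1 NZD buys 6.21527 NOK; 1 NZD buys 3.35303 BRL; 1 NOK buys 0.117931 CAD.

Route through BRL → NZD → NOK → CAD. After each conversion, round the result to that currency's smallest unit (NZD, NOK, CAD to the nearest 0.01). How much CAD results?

BRL 83,400,000.00 ÷ 3.35303 = NZD 24,873,025.29
NZD 24,873,025.29 × 6.21527 = NOK 154,592,567.89
NOK 154,592,567.89 × 0.117931 = CAD 18,231,256.12

CAD 18,231,256.12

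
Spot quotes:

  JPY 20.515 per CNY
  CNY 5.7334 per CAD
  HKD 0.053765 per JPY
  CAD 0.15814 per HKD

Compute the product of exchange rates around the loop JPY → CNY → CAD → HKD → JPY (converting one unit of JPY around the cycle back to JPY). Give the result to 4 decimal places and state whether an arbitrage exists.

0.9999 (no arbitrage)

Around JPY → CNY → CAD → HKD → JPY: 1 ÷ 20.515 ÷ 5.7334 ÷ 0.15814 ÷ 0.053765 = 0.999942
Product ≈ 1 (deviation 0.006%, within rounding noise).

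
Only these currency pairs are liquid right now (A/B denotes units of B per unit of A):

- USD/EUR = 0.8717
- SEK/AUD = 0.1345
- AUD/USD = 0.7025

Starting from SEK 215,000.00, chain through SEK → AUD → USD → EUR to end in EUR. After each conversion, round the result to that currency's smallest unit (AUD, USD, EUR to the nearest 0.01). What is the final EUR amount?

SEK 215,000.00 × 0.1345 = AUD 28,917.50
AUD 28,917.50 × 0.7025 = USD 20,314.54
USD 20,314.54 × 0.8717 = EUR 17,708.18

EUR 17,708.18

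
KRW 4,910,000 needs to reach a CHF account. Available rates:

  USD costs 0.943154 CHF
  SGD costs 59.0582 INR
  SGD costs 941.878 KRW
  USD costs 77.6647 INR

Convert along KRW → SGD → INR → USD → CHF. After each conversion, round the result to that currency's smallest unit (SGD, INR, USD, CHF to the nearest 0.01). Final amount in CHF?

KRW 4,910,000 ÷ 941.878 = SGD 5,212.99
SGD 5,212.99 × 59.0582 = INR 307,869.81
INR 307,869.81 ÷ 77.6647 = USD 3,964.09
USD 3,964.09 × 0.943154 = CHF 3,738.75

CHF 3,738.75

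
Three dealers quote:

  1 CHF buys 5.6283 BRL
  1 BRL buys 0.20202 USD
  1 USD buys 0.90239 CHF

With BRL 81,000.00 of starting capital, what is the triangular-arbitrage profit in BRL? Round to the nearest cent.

Profit: BRL 2,109.54

Profitable loop is BRL → USD → CHF → BRL:
BRL 81,000.00 × 0.20202 = USD 16,363.62
USD 16,363.62 × 0.90239 = CHF 14,766.37
CHF 14,766.37 × 5.6283 = BRL 83,109.54
Profit = BRL 83,109.54 − BRL 81,000.00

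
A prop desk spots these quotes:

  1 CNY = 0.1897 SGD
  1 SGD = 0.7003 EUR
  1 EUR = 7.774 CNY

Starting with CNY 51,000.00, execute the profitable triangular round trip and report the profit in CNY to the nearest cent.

Profit: CNY 1,670.35

Profitable loop is CNY → SGD → EUR → CNY:
CNY 51,000.00 × 0.1897 = SGD 9,674.70
SGD 9,674.70 × 0.7003 = EUR 6,775.19
EUR 6,775.19 × 7.774 = CNY 52,670.35
Profit = CNY 52,670.35 − CNY 51,000.00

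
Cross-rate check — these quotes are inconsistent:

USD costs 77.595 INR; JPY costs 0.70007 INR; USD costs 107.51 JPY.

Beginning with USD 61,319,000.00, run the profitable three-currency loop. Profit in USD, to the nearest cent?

Profitable loop is USD → INR → JPY → USD:
USD 61,319,000.00 × 77.595 = INR 4,758,047,805.00
INR 4,758,047,805.00 ÷ 0.70007 = JPY 6,796,531,497
JPY 6,796,531,497 ÷ 107.51 = USD 63,217,668.09
Profit = USD 63,217,668.09 − USD 61,319,000.00

Profit: USD 1,898,668.09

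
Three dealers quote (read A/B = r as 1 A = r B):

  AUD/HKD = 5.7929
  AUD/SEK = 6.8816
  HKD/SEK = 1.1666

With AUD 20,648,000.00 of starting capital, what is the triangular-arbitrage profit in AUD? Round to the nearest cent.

Profitable loop is AUD → SEK → HKD → AUD:
AUD 20,648,000.00 × 6.8816 = SEK 142,091,276.80
SEK 142,091,276.80 ÷ 1.1666 = HKD 121,799,482.94
HKD 121,799,482.94 ÷ 5.7929 = AUD 21,025,649.15
Profit = AUD 21,025,649.15 − AUD 20,648,000.00

Profit: AUD 377,649.15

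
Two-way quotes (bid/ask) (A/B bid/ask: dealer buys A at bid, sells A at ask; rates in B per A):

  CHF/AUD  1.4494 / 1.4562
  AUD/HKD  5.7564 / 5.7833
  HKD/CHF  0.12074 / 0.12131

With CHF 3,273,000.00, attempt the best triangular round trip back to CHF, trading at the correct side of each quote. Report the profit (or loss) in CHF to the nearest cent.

Best loop CHF → AUD → HKD → CHF:
CHF 3,273,000.00 × 1.4494 (sell CHF at bid) = AUD 4,743,886.20
AUD 4,743,886.20 × 5.7564 (sell AUD at bid) = HKD 27,307,706.52
HKD 27,307,706.52 × 0.12074 (sell HKD at bid) = CHF 3,297,132.49

Net profit: CHF 24,132.49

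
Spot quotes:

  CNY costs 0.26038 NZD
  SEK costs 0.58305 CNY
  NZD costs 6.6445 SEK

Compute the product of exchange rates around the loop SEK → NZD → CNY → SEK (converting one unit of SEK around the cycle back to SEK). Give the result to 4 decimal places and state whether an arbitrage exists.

0.9913 (arbitrage exists)

Around SEK → NZD → CNY → SEK: 1 ÷ 6.6445 ÷ 0.26038 ÷ 0.58305 = 0.991344
Product < 1; profitable direction is SEK → CNY → NZD → SEK.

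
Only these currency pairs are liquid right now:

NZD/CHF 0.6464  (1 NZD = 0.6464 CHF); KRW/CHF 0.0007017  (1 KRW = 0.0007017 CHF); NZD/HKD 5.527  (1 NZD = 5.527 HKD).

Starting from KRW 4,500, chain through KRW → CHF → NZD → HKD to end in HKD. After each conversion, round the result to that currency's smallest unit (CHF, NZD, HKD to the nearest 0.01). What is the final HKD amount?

KRW 4,500 × 0.0007017 = CHF 3.16
CHF 3.16 ÷ 0.6464 = NZD 4.89
NZD 4.89 × 5.527 = HKD 27.03

HKD 27.03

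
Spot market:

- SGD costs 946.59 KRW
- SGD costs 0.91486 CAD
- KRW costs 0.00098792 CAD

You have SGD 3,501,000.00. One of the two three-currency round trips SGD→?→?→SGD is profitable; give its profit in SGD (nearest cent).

Profitable loop is SGD → KRW → CAD → SGD:
SGD 3,501,000.00 × 946.59 = KRW 3,314,011,590
KRW 3,314,011,590 × 0.00098792 = CAD 3,273,978.33
CAD 3,273,978.33 ÷ 0.91486 = SGD 3,578,665.95
Profit = SGD 3,578,665.95 − SGD 3,501,000.00

Profit: SGD 77,665.95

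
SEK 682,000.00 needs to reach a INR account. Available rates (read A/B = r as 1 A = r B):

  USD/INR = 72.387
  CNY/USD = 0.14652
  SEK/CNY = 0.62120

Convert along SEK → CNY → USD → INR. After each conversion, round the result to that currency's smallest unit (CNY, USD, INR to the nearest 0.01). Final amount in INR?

SEK 682,000.00 × 0.62120 = CNY 423,658.40
CNY 423,658.40 × 0.14652 = USD 62,074.43
USD 62,074.43 × 72.387 = INR 4,493,381.76

INR 4,493,381.76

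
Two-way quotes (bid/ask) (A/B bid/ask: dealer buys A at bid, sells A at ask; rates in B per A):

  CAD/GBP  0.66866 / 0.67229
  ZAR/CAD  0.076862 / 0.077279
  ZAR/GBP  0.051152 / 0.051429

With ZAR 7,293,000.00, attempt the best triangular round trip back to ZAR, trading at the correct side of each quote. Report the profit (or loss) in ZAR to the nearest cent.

Best loop ZAR → CAD → GBP → ZAR:
ZAR 7,293,000.00 × 0.076862 (sell ZAR at bid) = CAD 560,554.57
CAD 560,554.57 × 0.66866 (sell CAD at bid) = GBP 374,820.42
GBP 374,820.42 ÷ 0.051429 (buy ZAR at ask) = ZAR 7,288,114.02

Net result: ZAR -4,885.98 (no profitable arbitrage after spreads)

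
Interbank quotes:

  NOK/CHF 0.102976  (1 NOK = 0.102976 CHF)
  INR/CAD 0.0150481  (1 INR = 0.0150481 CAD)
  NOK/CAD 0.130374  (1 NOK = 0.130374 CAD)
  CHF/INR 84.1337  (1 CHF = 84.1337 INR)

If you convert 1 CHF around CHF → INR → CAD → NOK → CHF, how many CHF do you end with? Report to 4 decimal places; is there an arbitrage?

1.0000 (no arbitrage)

Around CHF → INR → CAD → NOK → CHF: 1 × 84.1337 × 0.0150481 ÷ 0.130374 × 0.102976 = 0.999992
Product ≈ 1 (deviation 0.001%, within rounding noise).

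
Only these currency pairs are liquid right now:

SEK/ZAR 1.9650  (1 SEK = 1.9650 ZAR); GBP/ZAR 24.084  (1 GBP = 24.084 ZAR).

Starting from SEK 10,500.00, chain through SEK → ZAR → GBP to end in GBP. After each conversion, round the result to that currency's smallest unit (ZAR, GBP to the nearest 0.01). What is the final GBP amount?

SEK 10,500.00 × 1.9650 = ZAR 20,632.50
ZAR 20,632.50 ÷ 24.084 = GBP 856.69

GBP 856.69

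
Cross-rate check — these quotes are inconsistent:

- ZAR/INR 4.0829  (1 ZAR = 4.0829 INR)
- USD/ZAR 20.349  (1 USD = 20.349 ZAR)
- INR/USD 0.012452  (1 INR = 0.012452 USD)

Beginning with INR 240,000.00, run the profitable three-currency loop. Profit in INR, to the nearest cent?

Profitable loop is INR → USD → ZAR → INR:
INR 240,000.00 × 0.012452 = USD 2,988.48
USD 2,988.48 × 20.349 = ZAR 60,812.58
ZAR 60,812.58 × 4.0829 = INR 248,291.68
Profit = INR 248,291.68 − INR 240,000.00

Profit: INR 8,291.68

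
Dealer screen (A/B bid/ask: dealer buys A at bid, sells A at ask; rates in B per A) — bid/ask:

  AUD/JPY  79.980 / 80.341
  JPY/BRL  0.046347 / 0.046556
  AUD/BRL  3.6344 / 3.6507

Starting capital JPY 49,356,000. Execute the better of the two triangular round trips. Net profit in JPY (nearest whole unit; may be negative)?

Net profit: JPY 758,896

Best loop JPY → BRL → AUD → JPY:
JPY 49,356,000 × 0.046347 (sell JPY at bid) = BRL 2,287,502.53
BRL 2,287,502.53 ÷ 3.6507 (buy AUD at ask) = AUD 626,592.85
AUD 626,592.85 × 79.980 (sell AUD at bid) = JPY 50,114,896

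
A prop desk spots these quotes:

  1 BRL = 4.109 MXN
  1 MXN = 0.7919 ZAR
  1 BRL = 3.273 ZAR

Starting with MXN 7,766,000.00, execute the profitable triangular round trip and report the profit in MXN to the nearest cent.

Profitable loop is MXN → BRL → ZAR → MXN:
MXN 7,766,000.00 ÷ 4.109 = BRL 1,889,997.57
BRL 1,889,997.57 × 3.273 = ZAR 6,185,962.03
ZAR 6,185,962.03 ÷ 0.7919 = MXN 7,811,544.43
Profit = MXN 7,811,544.43 − MXN 7,766,000.00

Profit: MXN 45,544.43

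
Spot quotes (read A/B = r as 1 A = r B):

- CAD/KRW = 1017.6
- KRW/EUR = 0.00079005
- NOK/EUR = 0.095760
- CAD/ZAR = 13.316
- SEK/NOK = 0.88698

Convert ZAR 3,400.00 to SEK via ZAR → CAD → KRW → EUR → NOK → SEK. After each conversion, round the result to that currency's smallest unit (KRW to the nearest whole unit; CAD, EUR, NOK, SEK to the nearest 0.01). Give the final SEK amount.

SEK 2,416.73

ZAR 3,400.00 ÷ 13.316 = CAD 255.33
CAD 255.33 × 1017.6 = KRW 259,824
KRW 259,824 × 0.00079005 = EUR 205.27
EUR 205.27 ÷ 0.095760 = NOK 2,143.59
NOK 2,143.59 ÷ 0.88698 = SEK 2,416.73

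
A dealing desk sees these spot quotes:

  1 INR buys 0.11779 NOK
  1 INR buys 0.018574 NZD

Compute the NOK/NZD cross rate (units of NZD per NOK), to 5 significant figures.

NOK/NZD = 0.15769

1 NOK ÷ 0.11779 = 8.48969 INR
8.48969 INR × 0.018574 = 0.157687 NZD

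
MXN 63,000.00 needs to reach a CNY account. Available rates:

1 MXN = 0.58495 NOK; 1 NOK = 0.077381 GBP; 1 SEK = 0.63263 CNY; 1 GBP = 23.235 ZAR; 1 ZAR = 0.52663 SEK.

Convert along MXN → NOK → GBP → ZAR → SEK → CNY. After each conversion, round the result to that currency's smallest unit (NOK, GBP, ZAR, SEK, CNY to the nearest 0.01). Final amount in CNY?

MXN 63,000.00 × 0.58495 = NOK 36,851.85
NOK 36,851.85 × 0.077381 = GBP 2,851.63
GBP 2,851.63 × 23.235 = ZAR 66,257.62
ZAR 66,257.62 × 0.52663 = SEK 34,893.25
SEK 34,893.25 × 0.63263 = CNY 22,074.52

CNY 22,074.52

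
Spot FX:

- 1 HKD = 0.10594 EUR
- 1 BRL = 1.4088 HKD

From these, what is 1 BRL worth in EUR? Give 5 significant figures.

1 BRL × 1.4088 = 1.4088 HKD
1.4088 HKD × 0.10594 = 0.149248 EUR

BRL/EUR = 0.14925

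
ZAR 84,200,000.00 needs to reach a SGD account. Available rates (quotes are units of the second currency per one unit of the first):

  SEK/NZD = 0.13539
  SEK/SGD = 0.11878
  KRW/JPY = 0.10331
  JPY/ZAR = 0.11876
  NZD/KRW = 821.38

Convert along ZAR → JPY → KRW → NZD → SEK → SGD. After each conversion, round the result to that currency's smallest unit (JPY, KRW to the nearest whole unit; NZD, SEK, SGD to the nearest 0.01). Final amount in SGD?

ZAR 84,200,000.00 ÷ 0.11876 = JPY 708,992,927
JPY 708,992,927 ÷ 0.10331 = KRW 6,862,771,532
KRW 6,862,771,532 ÷ 821.38 = NZD 8,355,172.43
NZD 8,355,172.43 ÷ 0.13539 = SEK 61,711,887.36
SEK 61,711,887.36 × 0.11878 = SGD 7,330,137.98

SGD 7,330,137.98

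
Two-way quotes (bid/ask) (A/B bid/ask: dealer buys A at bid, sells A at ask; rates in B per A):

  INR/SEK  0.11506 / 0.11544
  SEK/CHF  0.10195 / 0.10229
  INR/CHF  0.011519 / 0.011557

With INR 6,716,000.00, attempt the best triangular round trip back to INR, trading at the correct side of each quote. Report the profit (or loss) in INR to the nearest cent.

Best loop INR → SEK → CHF → INR:
INR 6,716,000.00 × 0.11506 (sell INR at bid) = SEK 772,742.96
SEK 772,742.96 × 0.10195 (sell SEK at bid) = CHF 78,781.14
CHF 78,781.14 ÷ 0.011557 (buy INR at ask) = INR 6,816,746.97

Net profit: INR 100,746.97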